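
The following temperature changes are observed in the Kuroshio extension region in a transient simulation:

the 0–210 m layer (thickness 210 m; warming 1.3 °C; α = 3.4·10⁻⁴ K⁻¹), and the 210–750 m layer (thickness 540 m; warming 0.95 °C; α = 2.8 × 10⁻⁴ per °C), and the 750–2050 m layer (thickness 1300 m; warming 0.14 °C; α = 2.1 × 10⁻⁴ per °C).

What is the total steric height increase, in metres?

0.27 m

Layer 1: 3.4×10⁻⁴ × 1.3 × 210 = 0.09282 m
210–750 m: 0.95 × 2.8×10⁻⁴ × 540 = 0.14364 m
2.1×10⁻⁴ × 1300 × 0.14 = 0.03822 m
Δh = 0.09282 + 0.14364 + 0.03822 = 0.27468 m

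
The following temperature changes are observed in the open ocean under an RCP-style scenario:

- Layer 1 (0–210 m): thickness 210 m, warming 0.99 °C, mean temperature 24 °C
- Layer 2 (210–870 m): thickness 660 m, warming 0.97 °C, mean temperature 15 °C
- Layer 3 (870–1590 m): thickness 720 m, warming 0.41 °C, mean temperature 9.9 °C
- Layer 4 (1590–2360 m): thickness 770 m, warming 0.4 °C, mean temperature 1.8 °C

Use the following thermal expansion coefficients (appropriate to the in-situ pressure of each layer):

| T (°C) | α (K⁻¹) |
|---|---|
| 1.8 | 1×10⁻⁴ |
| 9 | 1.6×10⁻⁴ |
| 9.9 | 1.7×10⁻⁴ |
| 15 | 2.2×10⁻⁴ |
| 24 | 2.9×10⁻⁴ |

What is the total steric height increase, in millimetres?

Layer 1 at 24 °C → α = 2.9×10⁻⁴ K⁻¹
Layer 2 at 15 °C → α = 2.2×10⁻⁴ K⁻¹
Layer 3 at 9.9 °C → α = 1.7×10⁻⁴ K⁻¹
Layer 4 at 1.8 °C → α = 1×10⁻⁴ K⁻¹
0–210 m: 2.9×10⁻⁴ × 0.99 × 210 = 0.060291 m
210–870 m: 0.97 × 660 × 2.2×10⁻⁴ = 0.140844 m
870–1590 m: 1.7×10⁻⁴ × 0.41 × 720 = 0.050184 m
1590–2360 m: 0.4 × 770 × 1×10⁻⁴ = 0.03080 m
Δh = 0.060291 + 0.140844 + 0.050184 + 0.03080 = 0.282119 m

Δh ≈ 282 mm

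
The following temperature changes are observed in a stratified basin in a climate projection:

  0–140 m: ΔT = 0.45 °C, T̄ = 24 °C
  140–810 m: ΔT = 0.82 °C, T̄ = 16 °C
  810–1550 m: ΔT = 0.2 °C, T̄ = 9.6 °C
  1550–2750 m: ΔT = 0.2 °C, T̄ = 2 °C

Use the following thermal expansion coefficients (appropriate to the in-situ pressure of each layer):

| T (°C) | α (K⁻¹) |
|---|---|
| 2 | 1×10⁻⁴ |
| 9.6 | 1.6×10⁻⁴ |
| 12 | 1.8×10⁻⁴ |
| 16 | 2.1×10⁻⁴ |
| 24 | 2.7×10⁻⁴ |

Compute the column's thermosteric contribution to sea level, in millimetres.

180 mm of thermosteric rise

Layer 1 at 24 °C → α = 2.7×10⁻⁴ K⁻¹
Layer 2 at 16 °C → α = 2.1×10⁻⁴ K⁻¹
Layer 3 at 9.6 °C → α = 1.6×10⁻⁴ K⁻¹
Layer 4 at 2 °C → α = 1×10⁻⁴ K⁻¹
0–140 m: 140 × 2.7×10⁻⁴ × 0.45 = 0.01701 m
0.82 × 2.1×10⁻⁴ × 670 = 0.115374 m
810–1550 m: 740 × 1.6×10⁻⁴ × 0.2 = 0.02368 m
Layer 4: 1×10⁻⁴ × 1200 × 0.2 = 0.02400 m
Δh = 0.01701 + 0.115374 + 0.02368 + 0.02400 = 0.180064 m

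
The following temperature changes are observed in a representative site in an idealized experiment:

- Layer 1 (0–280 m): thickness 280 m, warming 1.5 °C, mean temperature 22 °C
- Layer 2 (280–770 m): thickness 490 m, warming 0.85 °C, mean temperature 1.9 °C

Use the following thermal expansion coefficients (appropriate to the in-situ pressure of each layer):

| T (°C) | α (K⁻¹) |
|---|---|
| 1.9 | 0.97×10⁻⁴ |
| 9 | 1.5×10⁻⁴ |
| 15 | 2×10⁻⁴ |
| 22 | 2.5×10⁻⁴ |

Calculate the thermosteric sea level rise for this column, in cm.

about 15 cm

Layer 1 at 22 °C → α = 2.5×10⁻⁴ K⁻¹
Layer 2 at 1.9 °C → α = 0.97×10⁻⁴ K⁻¹
Layer 1: 280 × 1.5 × 2.5×10⁻⁴ = 0.10500 m
Layer 2: 490 × 0.97×10⁻⁴ × 0.85 = 0.0404005 m
Δh = 0.10500 + 0.0404005 = 0.1454005 m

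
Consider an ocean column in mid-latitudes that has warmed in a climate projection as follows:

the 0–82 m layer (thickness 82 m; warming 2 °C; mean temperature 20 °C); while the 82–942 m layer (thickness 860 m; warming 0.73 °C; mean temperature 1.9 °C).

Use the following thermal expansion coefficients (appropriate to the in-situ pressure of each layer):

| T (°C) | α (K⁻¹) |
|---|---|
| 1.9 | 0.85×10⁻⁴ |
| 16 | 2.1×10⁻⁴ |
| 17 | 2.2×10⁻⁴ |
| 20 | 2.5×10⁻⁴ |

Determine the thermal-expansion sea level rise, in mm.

Layer 1 at 20 °C → α = 2.5×10⁻⁴ K⁻¹
Layer 2 at 1.9 °C → α = 0.85×10⁻⁴ K⁻¹
2 × 2.5×10⁻⁴ × 82 = 0.04100 m
Layer 2: 0.73 × 860 × 0.85×10⁻⁴ = 0.053363 m
Δh = 0.04100 + 0.053363 = 0.094363 m

about 94 mm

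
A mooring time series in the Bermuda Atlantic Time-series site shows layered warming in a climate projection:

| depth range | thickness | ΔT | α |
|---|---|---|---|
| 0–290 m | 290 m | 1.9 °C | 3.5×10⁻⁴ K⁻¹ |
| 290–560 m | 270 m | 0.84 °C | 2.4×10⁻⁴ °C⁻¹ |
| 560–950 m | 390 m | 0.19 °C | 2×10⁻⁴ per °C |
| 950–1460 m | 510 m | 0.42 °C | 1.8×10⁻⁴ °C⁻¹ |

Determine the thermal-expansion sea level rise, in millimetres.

0–290 m: 290 × 3.5×10⁻⁴ × 1.9 = 0.19285 m
Layer 2: 0.84 × 270 × 2.4×10⁻⁴ = 0.054432 m
560–950 m: 390 × 0.19 × 2×10⁻⁴ = 0.01482 m
Layer 4: 1.8×10⁻⁴ × 510 × 0.42 = 0.038556 m
Δh = 0.19285 + 0.054432 + 0.01482 + 0.038556 = 0.300658 m ≈ 301 mm

Δh ≈ 301 mm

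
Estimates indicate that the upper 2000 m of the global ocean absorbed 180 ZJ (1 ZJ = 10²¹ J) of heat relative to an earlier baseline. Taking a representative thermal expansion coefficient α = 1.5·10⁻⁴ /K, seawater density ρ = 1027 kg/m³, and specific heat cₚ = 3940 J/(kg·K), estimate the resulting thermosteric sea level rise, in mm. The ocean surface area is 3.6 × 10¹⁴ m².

Per unit area: Q = 180×10²¹ / (3.6×10¹⁴) = 5×10⁸ J/m²
Δh = αQ/(ρcₚ) = 1.5×10⁻⁴ × 5×10⁸ / (1027 × 3940) ≈ 0.018535 m

Δh ≈ 18.5 mm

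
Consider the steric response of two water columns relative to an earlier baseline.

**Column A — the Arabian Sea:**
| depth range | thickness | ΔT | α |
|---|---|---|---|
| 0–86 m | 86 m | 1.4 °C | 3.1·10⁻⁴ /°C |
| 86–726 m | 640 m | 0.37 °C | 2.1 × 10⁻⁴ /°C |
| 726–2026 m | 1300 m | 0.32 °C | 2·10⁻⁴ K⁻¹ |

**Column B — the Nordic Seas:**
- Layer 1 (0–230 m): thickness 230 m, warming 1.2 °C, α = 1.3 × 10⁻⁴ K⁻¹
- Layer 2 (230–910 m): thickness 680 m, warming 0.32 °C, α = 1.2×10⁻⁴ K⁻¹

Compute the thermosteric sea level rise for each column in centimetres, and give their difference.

A: 17.0 cm; B: 6.20 cm; difference 10.8 cm

A 0–86 m: 1.4 × 3.1×10⁻⁴ × 86 = 0.037324 m
A 86–726 m: 0.37 × 640 × 2.1×10⁻⁴ = 0.049728 m
A Layer 3: 2×10⁻⁴ × 0.32 × 1300 = 0.08320 m
A total: 0.170252 m
B 0–230 m: 230 × 1.2 × 1.3×10⁻⁴ = 0.03588 m
B Layer 2: 1.2×10⁻⁴ × 680 × 0.32 = 0.026112 m
B total: 0.061992 m
Difference: 0.170252 − 0.061992 = 0.10826 m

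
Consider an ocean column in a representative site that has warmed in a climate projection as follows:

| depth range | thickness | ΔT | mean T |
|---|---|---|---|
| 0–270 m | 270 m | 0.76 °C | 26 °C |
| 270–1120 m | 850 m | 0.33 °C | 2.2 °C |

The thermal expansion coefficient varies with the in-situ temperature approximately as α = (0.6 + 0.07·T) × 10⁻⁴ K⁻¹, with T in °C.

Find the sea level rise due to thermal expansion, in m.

Δh ≈ 0.071 m

Layer 1: α = (0.6 + 0.07×26)×10⁻⁴ = 2.42×10⁻⁴ K⁻¹
Layer 2: α = (0.6 + 0.07×2.2)×10⁻⁴ = 0.754×10⁻⁴ K⁻¹
2.42×10⁻⁴ × 270 × 0.76 = 0.0496584 m
850 × 0.754×10⁻⁴ × 0.33 = 0.0211497 m
Δh = 0.0496584 + 0.0211497 = 0.0708081 m ≈ 0.071 m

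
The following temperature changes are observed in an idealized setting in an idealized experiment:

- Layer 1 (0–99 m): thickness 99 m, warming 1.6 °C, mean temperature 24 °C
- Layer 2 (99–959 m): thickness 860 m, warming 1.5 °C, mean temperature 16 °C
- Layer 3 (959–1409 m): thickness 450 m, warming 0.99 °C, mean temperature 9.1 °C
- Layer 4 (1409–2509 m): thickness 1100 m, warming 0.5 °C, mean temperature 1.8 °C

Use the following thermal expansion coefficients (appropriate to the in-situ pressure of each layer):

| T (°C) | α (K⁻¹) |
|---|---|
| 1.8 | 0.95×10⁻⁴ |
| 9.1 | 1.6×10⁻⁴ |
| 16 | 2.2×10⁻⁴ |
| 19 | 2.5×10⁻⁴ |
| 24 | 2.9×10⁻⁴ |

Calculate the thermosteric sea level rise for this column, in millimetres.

Layer 1 at 24 °C → α = 2.9×10⁻⁴ K⁻¹
Layer 2 at 16 °C → α = 2.2×10⁻⁴ K⁻¹
Layer 3 at 9.1 °C → α = 1.6×10⁻⁴ K⁻¹
Layer 4 at 1.8 °C → α = 0.95×10⁻⁴ K⁻¹
0–99 m: 2.9×10⁻⁴ × 1.6 × 99 = 0.045936 m
99–959 m: 1.5 × 2.2×10⁻⁴ × 860 = 0.28380 m
0.99 × 450 × 1.6×10⁻⁴ = 0.07128 m
Layer 4: 0.5 × 1100 × 0.95×10⁻⁴ = 0.05225 m
Δh = 0.045936 + 0.28380 + 0.07128 + 0.05225 = 0.453266 m ≈ 450 mm

450 mm of thermosteric rise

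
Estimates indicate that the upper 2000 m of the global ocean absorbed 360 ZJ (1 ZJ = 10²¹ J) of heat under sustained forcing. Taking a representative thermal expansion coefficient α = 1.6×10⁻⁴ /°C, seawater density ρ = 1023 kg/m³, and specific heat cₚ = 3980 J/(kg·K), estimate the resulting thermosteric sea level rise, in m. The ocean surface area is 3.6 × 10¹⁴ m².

0.0393 m

Per unit area: Q = 360×10²¹ / (3.6×10¹⁴) = 1×10⁹ J/m²
Δh = αQ/(ρcₚ) = 1.6×10⁻⁴ × 1×10⁹ / (1023 × 3980) ≈ 0.039297 m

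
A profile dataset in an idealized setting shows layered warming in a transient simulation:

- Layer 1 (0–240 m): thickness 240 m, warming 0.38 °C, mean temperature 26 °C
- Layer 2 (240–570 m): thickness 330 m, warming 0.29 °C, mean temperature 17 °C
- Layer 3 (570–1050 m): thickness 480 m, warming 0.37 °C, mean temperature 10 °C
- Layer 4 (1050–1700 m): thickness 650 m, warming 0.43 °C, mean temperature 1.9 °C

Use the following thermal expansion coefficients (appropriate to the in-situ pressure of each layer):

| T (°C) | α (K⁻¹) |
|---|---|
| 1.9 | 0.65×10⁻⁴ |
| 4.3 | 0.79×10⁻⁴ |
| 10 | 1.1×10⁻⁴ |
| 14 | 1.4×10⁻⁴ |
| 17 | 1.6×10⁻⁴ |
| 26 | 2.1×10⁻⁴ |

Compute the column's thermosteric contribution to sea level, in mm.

Layer 1 at 26 °C → α = 2.1×10⁻⁴ K⁻¹
Layer 2 at 17 °C → α = 1.6×10⁻⁴ K⁻¹
Layer 3 at 10 °C → α = 1.1×10⁻⁴ K⁻¹
Layer 4 at 1.9 °C → α = 0.65×10⁻⁴ K⁻¹
Layer 1: 240 × 0.38 × 2.1×10⁻⁴ = 0.019152 m
Layer 2: 1.6×10⁻⁴ × 330 × 0.29 = 0.015312 m
570–1050 m: 1.1×10⁻⁴ × 480 × 0.37 = 0.019536 m
Layer 4: 650 × 0.65×10⁻⁴ × 0.43 = 0.0181675 m
Δh = 0.019152 + 0.015312 + 0.019536 + 0.0181675 = 0.0721675 m ≈ 72.2 mm

Δh ≈ 72.2 mm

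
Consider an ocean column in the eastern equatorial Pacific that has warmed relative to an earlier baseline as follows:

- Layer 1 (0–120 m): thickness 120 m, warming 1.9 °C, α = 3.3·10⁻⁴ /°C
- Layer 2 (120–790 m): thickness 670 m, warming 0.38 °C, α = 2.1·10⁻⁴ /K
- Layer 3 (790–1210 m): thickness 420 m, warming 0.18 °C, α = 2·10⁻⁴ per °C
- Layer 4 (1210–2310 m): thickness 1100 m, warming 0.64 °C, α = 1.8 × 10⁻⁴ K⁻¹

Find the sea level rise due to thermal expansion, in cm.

0–120 m: 3.3×10⁻⁴ × 120 × 1.9 = 0.07524 m
670 × 0.38 × 2.1×10⁻⁴ = 0.053466 m
790–1210 m: 2×10⁻⁴ × 420 × 0.18 = 0.01512 m
1100 × 1.8×10⁻⁴ × 0.64 = 0.12672 m
Δh = 0.07524 + 0.053466 + 0.01512 + 0.12672 = 0.270546 m ≈ 27.1 cm

27.1 cm of thermosteric rise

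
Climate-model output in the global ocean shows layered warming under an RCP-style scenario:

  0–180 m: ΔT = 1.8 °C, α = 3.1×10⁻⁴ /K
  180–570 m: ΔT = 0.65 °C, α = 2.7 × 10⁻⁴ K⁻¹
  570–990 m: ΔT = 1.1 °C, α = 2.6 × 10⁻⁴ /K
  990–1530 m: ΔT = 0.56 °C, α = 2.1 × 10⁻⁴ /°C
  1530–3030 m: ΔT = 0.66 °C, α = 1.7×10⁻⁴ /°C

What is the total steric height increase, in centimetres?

Δh ≈ 52.1 cm

Layer 1: 180 × 3.1×10⁻⁴ × 1.8 = 0.10044 m
180–570 m: 0.65 × 2.7×10⁻⁴ × 390 = 0.068445 m
Layer 3: 2.6×10⁻⁴ × 1.1 × 420 = 0.12012 m
540 × 2.1×10⁻⁴ × 0.56 = 0.063504 m
1530–3030 m: 1500 × 0.66 × 1.7×10⁻⁴ = 0.16830 m
Δh = 0.10044 + 0.068445 + 0.12012 + 0.063504 + 0.16830 = 0.520809 m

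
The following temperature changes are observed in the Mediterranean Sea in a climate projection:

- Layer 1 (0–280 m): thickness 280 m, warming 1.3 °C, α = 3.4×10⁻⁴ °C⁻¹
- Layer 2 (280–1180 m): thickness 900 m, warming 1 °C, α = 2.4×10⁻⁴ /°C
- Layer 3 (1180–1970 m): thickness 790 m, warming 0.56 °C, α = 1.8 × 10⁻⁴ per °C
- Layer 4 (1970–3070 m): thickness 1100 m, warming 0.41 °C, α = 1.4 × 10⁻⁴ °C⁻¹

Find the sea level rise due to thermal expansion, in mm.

about 480 mm

Layer 1: 3.4×10⁻⁴ × 280 × 1.3 = 0.12376 m
280–1180 m: 2.4×10⁻⁴ × 900 × 1 = 0.21600 m
Layer 3: 790 × 0.56 × 1.8×10⁻⁴ = 0.079632 m
0.41 × 1100 × 1.4×10⁻⁴ = 0.06314 m
Δh = 0.12376 + 0.21600 + 0.079632 + 0.06314 = 0.482532 m ≈ 480 mm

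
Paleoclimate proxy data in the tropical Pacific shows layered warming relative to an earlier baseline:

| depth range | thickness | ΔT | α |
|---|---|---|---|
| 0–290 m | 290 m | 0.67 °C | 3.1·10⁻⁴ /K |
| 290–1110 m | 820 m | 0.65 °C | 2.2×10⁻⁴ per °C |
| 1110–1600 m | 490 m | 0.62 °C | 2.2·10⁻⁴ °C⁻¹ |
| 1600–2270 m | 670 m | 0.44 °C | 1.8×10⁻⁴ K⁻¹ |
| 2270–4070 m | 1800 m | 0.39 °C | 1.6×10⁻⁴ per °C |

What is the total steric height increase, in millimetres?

410 mm of thermosteric rise

Layer 1: 3.1×10⁻⁴ × 290 × 0.67 = 0.060233 m
0.65 × 2.2×10⁻⁴ × 820 = 0.11726 m
2.2×10⁻⁴ × 0.62 × 490 = 0.066836 m
1.8×10⁻⁴ × 670 × 0.44 = 0.053064 m
1.6×10⁻⁴ × 1800 × 0.39 = 0.11232 m
Δh = 0.060233 + 0.11726 + 0.066836 + 0.053064 + 0.11232 = 0.409713 m ≈ 410 mm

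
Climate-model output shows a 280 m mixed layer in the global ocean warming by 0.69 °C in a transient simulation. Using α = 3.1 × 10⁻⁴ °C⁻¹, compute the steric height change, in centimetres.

Δh = αΔT·H = 3.1×10⁻⁴ × 0.69 × 280 = 0.059892 m

about 6.0 cm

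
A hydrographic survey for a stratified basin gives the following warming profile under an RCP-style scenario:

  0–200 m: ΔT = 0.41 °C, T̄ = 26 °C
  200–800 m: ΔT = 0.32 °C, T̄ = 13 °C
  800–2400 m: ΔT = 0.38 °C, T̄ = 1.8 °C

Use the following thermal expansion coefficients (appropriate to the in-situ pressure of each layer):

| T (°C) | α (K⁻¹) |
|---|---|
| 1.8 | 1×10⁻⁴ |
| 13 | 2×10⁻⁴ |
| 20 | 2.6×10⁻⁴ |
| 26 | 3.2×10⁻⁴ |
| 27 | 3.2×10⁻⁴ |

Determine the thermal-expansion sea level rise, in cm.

about 13 cm

Layer 1 at 26 °C → α = 3.2×10⁻⁴ K⁻¹
Layer 2 at 13 °C → α = 2×10⁻⁴ K⁻¹
Layer 3 at 1.8 °C → α = 1×10⁻⁴ K⁻¹
Layer 1: 200 × 0.41 × 3.2×10⁻⁴ = 0.02624 m
Layer 2: 2×10⁻⁴ × 0.32 × 600 = 0.03840 m
Layer 3: 1×10⁻⁴ × 0.38 × 1600 = 0.06080 m
Δh = 0.02624 + 0.03840 + 0.06080 = 0.12544 m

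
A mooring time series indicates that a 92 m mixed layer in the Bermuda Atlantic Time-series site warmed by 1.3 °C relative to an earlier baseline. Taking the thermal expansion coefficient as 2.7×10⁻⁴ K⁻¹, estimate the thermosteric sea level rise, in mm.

32.3 mm of thermosteric rise

Δh = αΔT·H = 2.7×10⁻⁴ × 1.3 × 92 = 0.032292 m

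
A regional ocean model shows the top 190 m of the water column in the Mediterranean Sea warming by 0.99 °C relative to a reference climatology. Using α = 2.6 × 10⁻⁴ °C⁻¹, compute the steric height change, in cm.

Δh = αΔT·H = 2.6×10⁻⁴ × 0.99 × 190 = 0.048906 m

4.89 cm of thermosteric rise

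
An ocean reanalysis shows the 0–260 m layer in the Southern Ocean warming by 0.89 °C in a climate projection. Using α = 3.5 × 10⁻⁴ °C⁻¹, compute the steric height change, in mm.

Δh = 81.0 mm

Δh = αΔT·H = 3.5×10⁻⁴ × 0.89 × 260 = 0.08099 m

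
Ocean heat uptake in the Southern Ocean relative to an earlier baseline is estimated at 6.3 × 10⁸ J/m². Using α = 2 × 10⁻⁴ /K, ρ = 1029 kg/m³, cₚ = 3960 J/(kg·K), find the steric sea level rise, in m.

Δh = αQ/(ρcₚ) = 2×10⁻⁴ × 6.3×10⁸ / (1029 × 3960) ≈ 0.030921 m

0.0309 m of thermosteric rise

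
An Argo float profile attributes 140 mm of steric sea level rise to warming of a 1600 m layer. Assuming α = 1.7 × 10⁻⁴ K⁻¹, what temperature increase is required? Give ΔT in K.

ΔT = Δh/(αH) = 0.14 / (1.7×10⁻⁴ × 1600) ≈ 0.5147 K

0.515 K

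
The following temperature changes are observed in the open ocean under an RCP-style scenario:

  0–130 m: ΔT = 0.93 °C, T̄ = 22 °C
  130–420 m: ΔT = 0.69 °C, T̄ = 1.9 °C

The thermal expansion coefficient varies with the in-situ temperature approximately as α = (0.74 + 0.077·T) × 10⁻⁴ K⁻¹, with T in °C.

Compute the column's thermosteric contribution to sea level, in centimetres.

Layer 1: α = (0.74 + 0.077×22)×10⁻⁴ = 2.434×10⁻⁴ K⁻¹
Layer 2: α = (0.74 + 0.077×1.9)×10⁻⁴ = 0.8863×10⁻⁴ K⁻¹
2.434×10⁻⁴ × 0.93 × 130 = 0.02942706 m
Layer 2: 290 × 0.69 × 0.8863×10⁻⁴ = 0.017734863 m
Δh = 0.02942706 + 0.017734863 = 0.047161923 m

Δh ≈ 4.7 cm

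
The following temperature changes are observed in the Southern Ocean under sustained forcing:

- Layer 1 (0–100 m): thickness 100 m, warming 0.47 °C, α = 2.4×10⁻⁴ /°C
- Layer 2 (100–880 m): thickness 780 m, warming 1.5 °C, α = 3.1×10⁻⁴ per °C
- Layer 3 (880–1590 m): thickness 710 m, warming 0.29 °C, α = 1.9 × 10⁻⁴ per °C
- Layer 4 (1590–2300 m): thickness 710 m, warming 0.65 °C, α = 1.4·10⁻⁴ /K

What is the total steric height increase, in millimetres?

0–100 m: 0.47 × 100 × 2.4×10⁻⁴ = 0.01128 m
100–880 m: 1.5 × 3.1×10⁻⁴ × 780 = 0.36270 m
880–1590 m: 0.29 × 710 × 1.9×10⁻⁴ = 0.039121 m
0.65 × 1.4×10⁻⁴ × 710 = 0.06461 m
Δh = 0.01128 + 0.36270 + 0.039121 + 0.06461 = 0.477711 m

about 480 mm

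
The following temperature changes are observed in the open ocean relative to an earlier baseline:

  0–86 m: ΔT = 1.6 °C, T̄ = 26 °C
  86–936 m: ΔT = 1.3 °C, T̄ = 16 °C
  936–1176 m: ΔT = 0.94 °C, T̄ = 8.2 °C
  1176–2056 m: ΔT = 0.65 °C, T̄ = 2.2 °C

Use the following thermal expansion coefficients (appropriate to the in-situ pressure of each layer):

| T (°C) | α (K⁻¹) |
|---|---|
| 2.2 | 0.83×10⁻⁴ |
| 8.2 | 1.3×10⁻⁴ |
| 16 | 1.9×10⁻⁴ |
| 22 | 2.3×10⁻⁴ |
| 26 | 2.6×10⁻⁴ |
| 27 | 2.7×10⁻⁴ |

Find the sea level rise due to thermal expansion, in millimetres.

Layer 1 at 26 °C → α = 2.6×10⁻⁴ K⁻¹
Layer 2 at 16 °C → α = 1.9×10⁻⁴ K⁻¹
Layer 3 at 8.2 °C → α = 1.3×10⁻⁴ K⁻¹
Layer 4 at 2.2 °C → α = 0.83×10⁻⁴ K⁻¹
Layer 1: 1.6 × 86 × 2.6×10⁻⁴ = 0.035776 m
86–936 m: 850 × 1.9×10⁻⁴ × 1.3 = 0.20995 m
Layer 3: 1.3×10⁻⁴ × 240 × 0.94 = 0.029328 m
Layer 4: 0.83×10⁻⁴ × 880 × 0.65 = 0.047476 m
Δh = 0.035776 + 0.20995 + 0.029328 + 0.047476 = 0.32253 m

320 mm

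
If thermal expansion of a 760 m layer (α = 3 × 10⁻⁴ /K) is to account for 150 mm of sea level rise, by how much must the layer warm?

ΔT = Δh/(αH) = 0.15 / (3×10⁻⁴ × 760) ≈ 0.6579 K

0.658 K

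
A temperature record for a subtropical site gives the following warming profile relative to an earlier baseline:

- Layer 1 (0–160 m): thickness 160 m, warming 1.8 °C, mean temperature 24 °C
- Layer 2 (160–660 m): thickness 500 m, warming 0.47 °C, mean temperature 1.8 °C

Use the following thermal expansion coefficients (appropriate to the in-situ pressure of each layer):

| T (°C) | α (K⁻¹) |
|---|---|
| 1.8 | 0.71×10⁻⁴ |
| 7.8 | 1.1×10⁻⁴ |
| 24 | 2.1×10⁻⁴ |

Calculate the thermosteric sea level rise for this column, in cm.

Layer 1 at 24 °C → α = 2.1×10⁻⁴ K⁻¹
Layer 2 at 1.8 °C → α = 0.71×10⁻⁴ K⁻¹
Layer 1: 1.8 × 160 × 2.1×10⁻⁴ = 0.06048 m
Layer 2: 0.71×10⁻⁴ × 0.47 × 500 = 0.016685 m
Δh = 0.06048 + 0.016685 = 0.077165 m

7.72 cm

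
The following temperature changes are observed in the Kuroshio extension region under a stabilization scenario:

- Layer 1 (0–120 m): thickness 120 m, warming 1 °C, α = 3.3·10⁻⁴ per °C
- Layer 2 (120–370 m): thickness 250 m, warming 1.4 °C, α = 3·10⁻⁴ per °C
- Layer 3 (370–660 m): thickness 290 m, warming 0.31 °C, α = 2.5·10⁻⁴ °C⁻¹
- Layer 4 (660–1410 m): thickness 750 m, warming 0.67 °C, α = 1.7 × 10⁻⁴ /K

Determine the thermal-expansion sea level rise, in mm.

about 253 mm

120 × 1 × 3.3×10⁻⁴ = 0.03960 m
120–370 m: 1.4 × 250 × 3×10⁻⁴ = 0.10500 m
Layer 3: 2.5×10⁻⁴ × 290 × 0.31 = 0.022475 m
Layer 4: 1.7×10⁻⁴ × 0.67 × 750 = 0.085425 m
Δh = 0.03960 + 0.10500 + 0.022475 + 0.085425 = 0.25250 m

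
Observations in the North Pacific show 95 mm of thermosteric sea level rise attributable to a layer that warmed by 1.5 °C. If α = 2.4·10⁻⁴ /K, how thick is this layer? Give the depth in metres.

H = Δh/(αΔT) = 0.095 / (2.4×10⁻⁴ × 1.5) ≈ 263.9 m

H ≈ 260 m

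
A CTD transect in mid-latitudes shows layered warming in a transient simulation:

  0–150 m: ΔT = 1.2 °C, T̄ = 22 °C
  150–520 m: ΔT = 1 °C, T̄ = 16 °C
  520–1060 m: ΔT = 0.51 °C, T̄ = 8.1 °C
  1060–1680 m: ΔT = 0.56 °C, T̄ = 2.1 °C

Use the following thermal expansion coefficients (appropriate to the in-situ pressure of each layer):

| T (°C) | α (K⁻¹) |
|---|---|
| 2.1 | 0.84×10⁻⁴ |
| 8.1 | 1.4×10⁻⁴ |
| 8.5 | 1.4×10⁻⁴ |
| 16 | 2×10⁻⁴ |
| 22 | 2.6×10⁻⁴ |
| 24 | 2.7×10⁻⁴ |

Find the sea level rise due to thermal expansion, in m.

Δh ≈ 0.19 m

Layer 1 at 22 °C → α = 2.6×10⁻⁴ K⁻¹
Layer 2 at 16 °C → α = 2×10⁻⁴ K⁻¹
Layer 3 at 8.1 °C → α = 1.4×10⁻⁴ K⁻¹
Layer 4 at 2.1 °C → α = 0.84×10⁻⁴ K⁻¹
0–150 m: 1.2 × 150 × 2.6×10⁻⁴ = 0.04680 m
Layer 2: 370 × 1 × 2×10⁻⁴ = 0.07400 m
520–1060 m: 540 × 1.4×10⁻⁴ × 0.51 = 0.038556 m
1060–1680 m: 620 × 0.84×10⁻⁴ × 0.56 = 0.0291648 m
Δh = 0.04680 + 0.07400 + 0.038556 + 0.0291648 = 0.1885208 m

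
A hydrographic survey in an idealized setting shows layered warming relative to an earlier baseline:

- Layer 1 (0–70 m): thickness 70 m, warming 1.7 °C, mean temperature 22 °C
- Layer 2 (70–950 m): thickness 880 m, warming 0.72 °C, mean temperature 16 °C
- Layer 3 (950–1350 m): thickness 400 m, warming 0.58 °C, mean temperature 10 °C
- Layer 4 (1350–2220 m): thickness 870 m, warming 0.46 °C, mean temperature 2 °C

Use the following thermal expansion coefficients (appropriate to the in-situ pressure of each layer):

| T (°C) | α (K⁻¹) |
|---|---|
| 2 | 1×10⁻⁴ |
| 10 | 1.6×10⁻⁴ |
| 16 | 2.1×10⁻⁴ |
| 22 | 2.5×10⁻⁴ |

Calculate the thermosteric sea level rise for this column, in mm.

Layer 1 at 22 °C → α = 2.5×10⁻⁴ K⁻¹
Layer 2 at 16 °C → α = 2.1×10⁻⁴ K⁻¹
Layer 3 at 10 °C → α = 1.6×10⁻⁴ K⁻¹
Layer 4 at 2 °C → α = 1×10⁻⁴ K⁻¹
0–70 m: 1.7 × 2.5×10⁻⁴ × 70 = 0.02975 m
70–950 m: 0.72 × 880 × 2.1×10⁻⁴ = 0.133056 m
400 × 0.58 × 1.6×10⁻⁴ = 0.03712 m
Layer 4: 1×10⁻⁴ × 870 × 0.46 = 0.04002 m
Δh = 0.02975 + 0.133056 + 0.03712 + 0.04002 = 0.239946 m

240 mm of thermosteric rise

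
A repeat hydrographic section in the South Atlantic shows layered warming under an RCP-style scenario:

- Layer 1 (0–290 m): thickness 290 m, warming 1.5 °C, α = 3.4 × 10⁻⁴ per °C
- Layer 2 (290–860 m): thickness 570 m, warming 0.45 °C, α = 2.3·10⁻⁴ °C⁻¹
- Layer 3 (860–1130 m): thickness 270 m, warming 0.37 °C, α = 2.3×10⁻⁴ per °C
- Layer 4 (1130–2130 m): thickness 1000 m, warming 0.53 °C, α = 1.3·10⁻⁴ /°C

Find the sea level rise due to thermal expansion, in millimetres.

Δh ≈ 299 mm

1.5 × 3.4×10⁻⁴ × 290 = 0.14790 m
290–860 m: 0.45 × 570 × 2.3×10⁻⁴ = 0.058995 m
Layer 3: 270 × 0.37 × 2.3×10⁻⁴ = 0.022977 m
1.3×10⁻⁴ × 1000 × 0.53 = 0.06890 m
Δh = 0.14790 + 0.058995 + 0.022977 + 0.06890 = 0.298772 m ≈ 299 mm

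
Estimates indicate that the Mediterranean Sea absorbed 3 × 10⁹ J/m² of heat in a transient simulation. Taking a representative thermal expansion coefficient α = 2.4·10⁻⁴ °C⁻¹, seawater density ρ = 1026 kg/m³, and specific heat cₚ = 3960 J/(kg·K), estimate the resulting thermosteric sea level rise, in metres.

Δh = αQ/(ρcₚ) = 2.4×10⁻⁴ × 3×10⁹ / (1026 × 3960) ≈ 0.17721 m

about 0.18 m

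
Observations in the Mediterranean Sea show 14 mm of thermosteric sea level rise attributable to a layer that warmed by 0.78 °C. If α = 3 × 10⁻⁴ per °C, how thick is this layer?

H ≈ 59.8 m

H = Δh/(αΔT) = 0.014 / (3×10⁻⁴ × 0.78) ≈ 59.83 m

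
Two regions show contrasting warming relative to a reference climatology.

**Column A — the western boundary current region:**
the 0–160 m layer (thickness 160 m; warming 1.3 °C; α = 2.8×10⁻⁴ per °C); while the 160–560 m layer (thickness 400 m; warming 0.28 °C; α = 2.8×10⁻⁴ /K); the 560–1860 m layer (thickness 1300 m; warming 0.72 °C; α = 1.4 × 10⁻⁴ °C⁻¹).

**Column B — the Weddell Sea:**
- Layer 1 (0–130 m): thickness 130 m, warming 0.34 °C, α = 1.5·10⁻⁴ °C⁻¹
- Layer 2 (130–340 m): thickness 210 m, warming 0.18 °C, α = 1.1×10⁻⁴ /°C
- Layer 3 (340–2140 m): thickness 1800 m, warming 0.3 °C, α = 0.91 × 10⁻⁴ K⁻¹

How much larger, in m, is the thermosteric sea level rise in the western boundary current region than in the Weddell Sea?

Δh_A − Δh_B ≈ 0.16 m

A Layer 1: 2.8×10⁻⁴ × 1.3 × 160 = 0.05824 m
A 0.28 × 2.8×10⁻⁴ × 400 = 0.03136 m
A 1.4×10⁻⁴ × 0.72 × 1300 = 0.13104 m
A total: 0.22064 m
B Layer 1: 0.34 × 130 × 1.5×10⁻⁴ = 0.00663 m
B 130–340 m: 0.18 × 1.1×10⁻⁴ × 210 = 0.004158 m
B 340–2140 m: 1800 × 0.3 × 0.91×10⁻⁴ = 0.04914 m
B total: 0.059928 m
Difference: 0.22064 − 0.059928 = 0.160712 m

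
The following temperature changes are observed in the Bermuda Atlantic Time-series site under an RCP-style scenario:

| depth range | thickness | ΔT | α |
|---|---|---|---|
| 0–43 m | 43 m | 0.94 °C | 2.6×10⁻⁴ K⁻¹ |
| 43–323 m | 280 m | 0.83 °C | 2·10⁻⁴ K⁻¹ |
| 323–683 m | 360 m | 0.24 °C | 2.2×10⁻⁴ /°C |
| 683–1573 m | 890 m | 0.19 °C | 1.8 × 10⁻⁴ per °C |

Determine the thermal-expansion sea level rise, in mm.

Layer 1: 2.6×10⁻⁴ × 43 × 0.94 = 0.0105092 m
43–323 m: 280 × 2×10⁻⁴ × 0.83 = 0.04648 m
0.24 × 2.2×10⁻⁴ × 360 = 0.019008 m
0.19 × 1.8×10⁻⁴ × 890 = 0.030438 m
Δh = 0.0105092 + 0.04648 + 0.019008 + 0.030438 = 0.1064352 m

110 mm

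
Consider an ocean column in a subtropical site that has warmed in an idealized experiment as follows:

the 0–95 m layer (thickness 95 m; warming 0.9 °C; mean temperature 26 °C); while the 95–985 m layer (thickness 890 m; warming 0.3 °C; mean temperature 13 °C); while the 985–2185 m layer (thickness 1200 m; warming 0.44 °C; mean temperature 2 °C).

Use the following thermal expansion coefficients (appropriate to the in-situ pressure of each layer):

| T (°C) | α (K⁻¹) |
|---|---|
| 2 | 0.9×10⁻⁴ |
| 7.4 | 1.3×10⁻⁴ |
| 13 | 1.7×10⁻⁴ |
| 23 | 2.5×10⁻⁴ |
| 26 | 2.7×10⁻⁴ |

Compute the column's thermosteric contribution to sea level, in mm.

Δh = 116 mm

Layer 1 at 26 °C → α = 2.7×10⁻⁴ K⁻¹
Layer 2 at 13 °C → α = 1.7×10⁻⁴ K⁻¹
Layer 3 at 2 °C → α = 0.9×10⁻⁴ K⁻¹
0.9 × 95 × 2.7×10⁻⁴ = 0.023085 m
Layer 2: 1.7×10⁻⁴ × 890 × 0.3 = 0.04539 m
985–2185 m: 0.44 × 0.9×10⁻⁴ × 1200 = 0.04752 m
Δh = 0.023085 + 0.04539 + 0.04752 = 0.115995 m ≈ 116 mm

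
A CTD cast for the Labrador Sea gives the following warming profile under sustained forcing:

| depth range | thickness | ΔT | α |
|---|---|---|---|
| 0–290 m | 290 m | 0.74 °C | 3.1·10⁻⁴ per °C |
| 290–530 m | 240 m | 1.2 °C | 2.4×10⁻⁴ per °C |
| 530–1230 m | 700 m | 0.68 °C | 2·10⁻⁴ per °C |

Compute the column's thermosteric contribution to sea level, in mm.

Δh ≈ 231 mm

0–290 m: 290 × 3.1×10⁻⁴ × 0.74 = 0.066526 m
240 × 1.2 × 2.4×10⁻⁴ = 0.06912 m
700 × 2×10⁻⁴ × 0.68 = 0.09520 m
Δh = 0.066526 + 0.06912 + 0.09520 = 0.230846 m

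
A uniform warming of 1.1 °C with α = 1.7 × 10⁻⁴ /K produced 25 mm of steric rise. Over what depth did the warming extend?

H = Δh/(αΔT) = 0.025 / (1.7×10⁻⁴ × 1.1) ≈ 133.7 m

about 134 m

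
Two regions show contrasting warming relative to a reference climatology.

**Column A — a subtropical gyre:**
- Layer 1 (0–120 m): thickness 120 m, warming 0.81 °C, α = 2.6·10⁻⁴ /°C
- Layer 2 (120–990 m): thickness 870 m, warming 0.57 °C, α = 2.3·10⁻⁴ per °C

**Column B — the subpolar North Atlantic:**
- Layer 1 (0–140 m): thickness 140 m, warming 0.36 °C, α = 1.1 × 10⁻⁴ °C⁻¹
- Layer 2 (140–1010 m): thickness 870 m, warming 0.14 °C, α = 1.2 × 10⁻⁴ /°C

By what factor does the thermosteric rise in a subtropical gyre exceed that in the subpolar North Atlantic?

A 0–120 m: 0.81 × 120 × 2.6×10⁻⁴ = 0.025272 m
A 0.57 × 2.3×10⁻⁴ × 870 = 0.114057 m
A total: 0.139329 m
B 0.36 × 1.1×10⁻⁴ × 140 = 0.005544 m
B 1.2×10⁻⁴ × 0.14 × 870 = 0.014616 m
B total: 0.02016 m
Ratio: 0.139329 / 0.02016 ≈ 6.911

≈ 6.9×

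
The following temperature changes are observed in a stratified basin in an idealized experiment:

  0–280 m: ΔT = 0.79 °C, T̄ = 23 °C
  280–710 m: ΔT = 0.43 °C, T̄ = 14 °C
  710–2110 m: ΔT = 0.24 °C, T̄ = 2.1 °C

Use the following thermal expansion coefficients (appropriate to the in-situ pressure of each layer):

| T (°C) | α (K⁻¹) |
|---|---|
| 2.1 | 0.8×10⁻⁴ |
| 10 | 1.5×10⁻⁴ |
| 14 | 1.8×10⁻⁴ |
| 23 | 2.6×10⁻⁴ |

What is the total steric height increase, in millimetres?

Layer 1 at 23 °C → α = 2.6×10⁻⁴ K⁻¹
Layer 2 at 14 °C → α = 1.8×10⁻⁴ K⁻¹
Layer 3 at 2.1 °C → α = 0.8×10⁻⁴ K⁻¹
0–280 m: 280 × 2.6×10⁻⁴ × 0.79 = 0.057512 m
Layer 2: 430 × 1.8×10⁻⁴ × 0.43 = 0.033282 m
Layer 3: 1400 × 0.8×10⁻⁴ × 0.24 = 0.02688 m
Δh = 0.057512 + 0.033282 + 0.02688 = 0.117674 m

118 mm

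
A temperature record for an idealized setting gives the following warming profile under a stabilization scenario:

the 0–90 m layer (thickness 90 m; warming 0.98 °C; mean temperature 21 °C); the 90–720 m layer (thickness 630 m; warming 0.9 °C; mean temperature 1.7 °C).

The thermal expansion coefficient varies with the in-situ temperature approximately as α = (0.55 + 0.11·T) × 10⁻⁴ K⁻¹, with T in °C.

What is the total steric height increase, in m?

Layer 1: α = (0.55 + 0.11×21)×10⁻⁴ = 2.86×10⁻⁴ K⁻¹
Layer 2: α = (0.55 + 0.11×1.7)×10⁻⁴ = 0.737×10⁻⁴ K⁻¹
Layer 1: 0.98 × 90 × 2.86×10⁻⁴ = 0.0252252 m
90–720 m: 0.737×10⁻⁴ × 0.9 × 630 = 0.0417879 m
Δh = 0.0252252 + 0.0417879 = 0.0670131 m ≈ 0.0670 m

0.0670 m of thermosteric rise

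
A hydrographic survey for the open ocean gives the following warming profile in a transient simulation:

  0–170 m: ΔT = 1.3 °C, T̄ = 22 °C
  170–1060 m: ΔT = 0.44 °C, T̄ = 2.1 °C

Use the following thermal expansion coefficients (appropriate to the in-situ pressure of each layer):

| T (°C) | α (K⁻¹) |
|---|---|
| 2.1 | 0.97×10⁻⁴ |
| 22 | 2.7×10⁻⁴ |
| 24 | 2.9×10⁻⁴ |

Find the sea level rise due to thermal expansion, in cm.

Layer 1 at 22 °C → α = 2.7×10⁻⁴ K⁻¹
Layer 2 at 2.1 °C → α = 0.97×10⁻⁴ K⁻¹
0–170 m: 1.3 × 2.7×10⁻⁴ × 170 = 0.05967 m
Layer 2: 0.97×10⁻⁴ × 0.44 × 890 = 0.0379852 m
Δh = 0.05967 + 0.0379852 = 0.0976552 m

about 9.8 cm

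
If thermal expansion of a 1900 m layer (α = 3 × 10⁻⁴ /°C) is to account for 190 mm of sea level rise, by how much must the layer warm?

ΔT = Δh/(αH) = 0.19 / (3×10⁻⁴ × 1900) ≈ 0.3333 °C

about 0.333 °C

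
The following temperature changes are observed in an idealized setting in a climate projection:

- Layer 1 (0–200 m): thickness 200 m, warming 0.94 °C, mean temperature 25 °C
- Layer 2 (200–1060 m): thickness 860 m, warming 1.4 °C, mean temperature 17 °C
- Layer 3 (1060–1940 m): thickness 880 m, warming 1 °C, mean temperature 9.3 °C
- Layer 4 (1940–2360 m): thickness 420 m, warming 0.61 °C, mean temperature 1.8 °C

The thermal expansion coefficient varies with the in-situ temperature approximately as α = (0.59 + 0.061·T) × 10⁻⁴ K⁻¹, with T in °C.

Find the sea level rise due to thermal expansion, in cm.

Layer 1: α = (0.59 + 0.061×25)×10⁻⁴ = 2.115×10⁻⁴ K⁻¹
Layer 2: α = (0.59 + 0.061×17)×10⁻⁴ = 1.627×10⁻⁴ K⁻¹
Layer 3: α = (0.59 + 0.061×9.3)×10⁻⁴ = 1.1573×10⁻⁴ K⁻¹
Layer 4: α = (0.59 + 0.061×1.8)×10⁻⁴ = 0.6998×10⁻⁴ K⁻¹
Layer 1: 2.115×10⁻⁴ × 200 × 0.94 = 0.039762 m
1.4 × 1.627×10⁻⁴ × 860 = 0.1958908 m
1060–1940 m: 1.1573×10⁻⁴ × 1 × 880 = 0.1018424 m
1940–2360 m: 420 × 0.6998×10⁻⁴ × 0.61 = 0.017928876 m
Δh = 0.039762 + 0.1958908 + 0.1018424 + 0.017928876 = 0.355424076 m ≈ 35.5 cm

Δh ≈ 35.5 cm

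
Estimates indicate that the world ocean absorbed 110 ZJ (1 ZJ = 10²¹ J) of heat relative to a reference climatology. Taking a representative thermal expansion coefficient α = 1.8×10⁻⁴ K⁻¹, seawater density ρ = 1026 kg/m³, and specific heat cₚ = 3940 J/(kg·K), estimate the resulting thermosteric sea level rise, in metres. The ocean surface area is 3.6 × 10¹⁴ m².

about 0.014 m

Per unit area: Q = 110×10²¹ / (3.6×10¹⁴) ≈ 3.056×10⁸ J/m²
Δh = αQ/(ρcₚ) = 1.8×10⁻⁴ × 3.056×10⁸ / (1026 × 3940) ≈ 0.013608 m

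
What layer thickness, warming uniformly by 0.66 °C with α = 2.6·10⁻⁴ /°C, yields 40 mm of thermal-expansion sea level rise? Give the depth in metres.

H = Δh/(αΔT) = 0.04 / (2.6×10⁻⁴ × 0.66) ≈ 233.1 m

H ≈ 230 m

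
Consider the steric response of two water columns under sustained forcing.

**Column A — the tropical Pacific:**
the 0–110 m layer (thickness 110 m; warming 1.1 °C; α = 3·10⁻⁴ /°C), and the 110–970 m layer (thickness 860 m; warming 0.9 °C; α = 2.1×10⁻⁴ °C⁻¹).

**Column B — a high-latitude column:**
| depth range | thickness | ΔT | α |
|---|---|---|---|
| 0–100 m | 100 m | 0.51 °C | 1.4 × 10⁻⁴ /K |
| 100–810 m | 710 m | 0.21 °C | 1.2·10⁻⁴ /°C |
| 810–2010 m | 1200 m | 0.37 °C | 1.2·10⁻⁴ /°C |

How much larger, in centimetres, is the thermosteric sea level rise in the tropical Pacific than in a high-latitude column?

A 110 × 3×10⁻⁴ × 1.1 = 0.03630 m
A 110–970 m: 860 × 2.1×10⁻⁴ × 0.9 = 0.16254 m
A total: 0.19884 m
B Layer 1: 100 × 1.4×10⁻⁴ × 0.51 = 0.00714 m
B 100–810 m: 0.21 × 710 × 1.2×10⁻⁴ = 0.017892 m
B 1200 × 0.37 × 1.2×10⁻⁴ = 0.05328 m
B total: 0.078312 m
Difference: 0.19884 − 0.078312 = 0.120528 m

Δh_A − Δh_B ≈ 12 cm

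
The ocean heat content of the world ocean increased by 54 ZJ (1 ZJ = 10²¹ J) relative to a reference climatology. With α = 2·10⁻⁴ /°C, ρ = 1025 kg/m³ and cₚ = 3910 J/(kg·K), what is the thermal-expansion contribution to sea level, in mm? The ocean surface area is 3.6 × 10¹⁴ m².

Per unit area: Q = 54×10²¹ / (3.6×10¹⁴) = 1.5×10⁸ J/m²
Δh = αQ/(ρcₚ) = 2×10⁻⁴ × 1.5×10⁸ / (1025 × 3910) ≈ 0.0074855 m

7.49 mm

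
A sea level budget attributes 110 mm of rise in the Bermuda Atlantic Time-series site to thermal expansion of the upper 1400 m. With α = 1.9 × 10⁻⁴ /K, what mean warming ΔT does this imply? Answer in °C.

0.414 °C

ΔT = Δh/(αH) = 0.11 / (1.9×10⁻⁴ × 1400) ≈ 0.4135 °C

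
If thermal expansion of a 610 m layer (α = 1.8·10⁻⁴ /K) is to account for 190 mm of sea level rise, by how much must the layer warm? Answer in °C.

ΔT = Δh/(αH) = 0.19 / (1.8×10⁻⁴ × 610) ≈ 1.730 °C

1.73 °C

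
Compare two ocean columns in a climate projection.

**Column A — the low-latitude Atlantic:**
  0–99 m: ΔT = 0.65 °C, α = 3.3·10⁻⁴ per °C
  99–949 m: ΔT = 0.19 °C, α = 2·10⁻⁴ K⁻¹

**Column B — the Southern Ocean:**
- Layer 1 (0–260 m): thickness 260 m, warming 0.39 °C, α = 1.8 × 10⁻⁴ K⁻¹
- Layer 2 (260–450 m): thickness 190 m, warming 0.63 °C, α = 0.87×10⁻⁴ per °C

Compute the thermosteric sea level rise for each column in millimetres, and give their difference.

A 0–99 m: 3.3×10⁻⁴ × 0.65 × 99 = 0.0212355 m
A 2×10⁻⁴ × 0.19 × 850 = 0.03230 m
A total: 0.0535355 m
B 0–260 m: 1.8×10⁻⁴ × 0.39 × 260 = 0.018252 m
B Layer 2: 0.87×10⁻⁴ × 190 × 0.63 = 0.0104139 m
B total: 0.0286659 m
Difference: 0.0535355 − 0.0286659 = 0.0248696 m

Δh_A ≈ 53.5 mm, Δh_B ≈ 28.7 mm; difference ≈ 24.9 mm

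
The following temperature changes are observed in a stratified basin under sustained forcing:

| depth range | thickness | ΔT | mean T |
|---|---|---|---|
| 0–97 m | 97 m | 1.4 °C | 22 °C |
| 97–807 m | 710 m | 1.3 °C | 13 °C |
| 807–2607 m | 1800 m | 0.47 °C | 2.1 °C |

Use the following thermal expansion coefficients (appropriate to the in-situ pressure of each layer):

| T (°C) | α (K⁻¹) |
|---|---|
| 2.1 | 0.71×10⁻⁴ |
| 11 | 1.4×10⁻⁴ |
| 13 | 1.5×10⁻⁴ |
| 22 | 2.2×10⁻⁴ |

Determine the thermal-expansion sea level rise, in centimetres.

22.8 cm of thermosteric rise

Layer 1 at 22 °C → α = 2.2×10⁻⁴ K⁻¹
Layer 2 at 13 °C → α = 1.5×10⁻⁴ K⁻¹
Layer 3 at 2.1 °C → α = 0.71×10⁻⁴ K⁻¹
0–97 m: 97 × 1.4 × 2.2×10⁻⁴ = 0.029876 m
Layer 2: 1.3 × 710 × 1.5×10⁻⁴ = 0.13845 m
Layer 3: 0.47 × 0.71×10⁻⁴ × 1800 = 0.060066 m
Δh = 0.029876 + 0.13845 + 0.060066 = 0.228392 m ≈ 22.8 cm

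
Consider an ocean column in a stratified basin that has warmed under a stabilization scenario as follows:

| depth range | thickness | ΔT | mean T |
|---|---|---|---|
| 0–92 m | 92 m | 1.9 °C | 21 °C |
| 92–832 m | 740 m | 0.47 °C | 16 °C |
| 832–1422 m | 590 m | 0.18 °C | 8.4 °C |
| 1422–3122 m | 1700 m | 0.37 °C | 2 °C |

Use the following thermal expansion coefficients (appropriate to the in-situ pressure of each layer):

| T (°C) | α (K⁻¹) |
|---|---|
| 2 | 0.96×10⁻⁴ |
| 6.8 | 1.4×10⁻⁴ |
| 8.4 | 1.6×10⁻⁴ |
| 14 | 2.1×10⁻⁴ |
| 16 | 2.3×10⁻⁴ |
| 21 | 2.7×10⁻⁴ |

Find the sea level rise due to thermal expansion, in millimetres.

Layer 1 at 21 °C → α = 2.7×10⁻⁴ K⁻¹
Layer 2 at 16 °C → α = 2.3×10⁻⁴ K⁻¹
Layer 3 at 8.4 °C → α = 1.6×10⁻⁴ K⁻¹
Layer 4 at 2 °C → α = 0.96×10⁻⁴ K⁻¹
1.9 × 92 × 2.7×10⁻⁴ = 0.047196 m
740 × 0.47 × 2.3×10⁻⁴ = 0.079994 m
1.6×10⁻⁴ × 590 × 0.18 = 0.016992 m
Layer 4: 0.96×10⁻⁴ × 0.37 × 1700 = 0.060384 m
Δh = 0.047196 + 0.079994 + 0.016992 + 0.060384 = 0.204566 m ≈ 205 mm

205 mm of thermosteric rise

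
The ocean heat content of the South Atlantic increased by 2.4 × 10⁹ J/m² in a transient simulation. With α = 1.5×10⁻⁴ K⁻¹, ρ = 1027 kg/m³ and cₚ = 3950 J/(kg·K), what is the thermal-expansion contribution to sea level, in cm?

Δh = αQ/(ρcₚ) = 1.5×10⁻⁴ × 2.4×10⁹ / (1027 × 3950) ≈ 0.088743 m

8.87 cm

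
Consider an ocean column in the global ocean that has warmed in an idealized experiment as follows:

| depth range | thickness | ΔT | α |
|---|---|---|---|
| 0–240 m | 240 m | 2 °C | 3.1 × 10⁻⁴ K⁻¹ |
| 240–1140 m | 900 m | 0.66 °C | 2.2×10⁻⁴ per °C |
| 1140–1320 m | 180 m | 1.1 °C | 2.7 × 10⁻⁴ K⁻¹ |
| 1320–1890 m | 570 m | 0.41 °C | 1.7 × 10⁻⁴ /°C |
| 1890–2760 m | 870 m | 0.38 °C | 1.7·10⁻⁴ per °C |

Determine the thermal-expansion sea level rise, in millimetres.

Layer 1: 240 × 3.1×10⁻⁴ × 2 = 0.14880 m
900 × 2.2×10⁻⁴ × 0.66 = 0.13068 m
1140–1320 m: 180 × 2.7×10⁻⁴ × 1.1 = 0.05346 m
Layer 4: 570 × 1.7×10⁻⁴ × 0.41 = 0.039729 m
Layer 5: 1.7×10⁻⁴ × 870 × 0.38 = 0.056202 m
Δh = 0.14880 + 0.13068 + 0.05346 + 0.039729 + 0.056202 = 0.428871 m

429 mm of thermosteric rise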